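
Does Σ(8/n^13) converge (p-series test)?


p-series test: Σ c/n^p converges if p > 1, diverges if p ≤ 1 (constant c > 0 doesn't affect convergence).
p = 13
13 > 1 → CONVERGES

Converges (p = 13 > 1)


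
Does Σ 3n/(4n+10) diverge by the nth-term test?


lim(n→∞) 3n/(4n+10) = 3/4 = 3/4  (divide numerator and denominator by n)
lim aₙ = 3/4 ≠ 0 → series DIVERGES

Diverges (lim aₙ = 3/4 ≠ 0)


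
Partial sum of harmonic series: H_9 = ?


H_9 = 1/1 + 1/2 + 1/3 + 1/4 + 1/5 + 1/6 + 1/7 + 1/8 + 1/9
= 7129/2520
≈ 2.829

H_9 = 7129/2520 ≈ 2.829


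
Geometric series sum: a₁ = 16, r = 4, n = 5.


Sₙ = 16×(4^5 - 1)/(4 - 1)
= 16×(1024 - 1)/3
= 16×1023/3
= 5456

S_5 = 5456


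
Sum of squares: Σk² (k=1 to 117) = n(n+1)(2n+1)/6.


n = 117
n(n+1)(2n+1)/6 = 117×118×235/6
= 3244410/6 = 540735

Σk² = 540735


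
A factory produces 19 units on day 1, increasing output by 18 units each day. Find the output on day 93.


aₙ = a₁ + (n-1)d
= 19 + (93-1)×18
= 19 + 1656
= 1675

a_93 = 1675


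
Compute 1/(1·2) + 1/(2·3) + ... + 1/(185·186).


1/(k(k+1)) = 1/k - 1/(k+1) (partial fractions)
Telescoping: Σ = 1 - 1/186 = 185/186

Sum = 185/186


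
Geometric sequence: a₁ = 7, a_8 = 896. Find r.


r^(n-1) = aₙ/a₁
r^7 = 896/7 = 128
r = 128^(1/7)
= 2

r = 2


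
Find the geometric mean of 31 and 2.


GM = √(31×2) = √62 = 7.874

GM = 7.874


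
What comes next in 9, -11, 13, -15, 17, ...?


Pattern: alternating sign, magnitude arithmetic (d=2)
Terms: 9, -11, 13, -15, 17
Next term = -19

Next term = -19


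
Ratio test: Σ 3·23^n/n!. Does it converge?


aₙ = 3·23^n/n!
a_{n+1}/aₙ = 23^(n+1)/(n+1)! × n!/23^n  (constant 3 cancels)
= 23/(n+1)
L = lim(n→∞) 23/(n+1) = 0
L < 1 → series CONVERGES

Converges (ratio test: L = 0 < 1)


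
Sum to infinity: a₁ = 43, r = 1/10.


S∞ = a₁/(1-r) = 43/(1 - 1/10)
= 43/(9/10)
= 430/9

S∞ = 430/9


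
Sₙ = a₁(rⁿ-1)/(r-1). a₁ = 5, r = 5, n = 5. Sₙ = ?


Sₙ = 5×(5^5 - 1)/(5 - 1)
= 5×(3125 - 1)/4
= 5×3124/4
= 3905

S_5 = 3905


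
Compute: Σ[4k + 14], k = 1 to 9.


Σ(4k+14) = 4·Σk + 14·n
= 4·45 + 14·9
= 180 + 126 = 306

Σ = 306


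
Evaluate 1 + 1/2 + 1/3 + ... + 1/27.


H_27 = 1/1 + 1/2 + 1/3 + ... + 1/27
= 312536252003/80313433200
≈ 3.8915

H_27 = 312536252003/80313433200 ≈ 3.8915


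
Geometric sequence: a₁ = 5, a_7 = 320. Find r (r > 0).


r^(n-1) = aₙ/a₁
r^6 = 320/5 = 64
r = 64^(1/6)
= ±2; taking r > 0 gives r = 2

r = 2


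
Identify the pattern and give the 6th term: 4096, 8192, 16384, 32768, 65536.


Pattern: powers of 2: 2ⁿ
Terms: 4096, 8192, 16384, 32768, 65536
Next term = 131072

Next term = 131072


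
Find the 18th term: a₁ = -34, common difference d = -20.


aₙ = a₁ + (n-1)d
= -34 + (18-1)×-20
= -34 - 340
= -374

a_18 = -374


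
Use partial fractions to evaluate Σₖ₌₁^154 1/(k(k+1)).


1/(k(k+1)) = 1/k - 1/(k+1) (partial fractions)
Telescoping: Σ = 1 - 1/155 = 154/155

Sum = 154/155


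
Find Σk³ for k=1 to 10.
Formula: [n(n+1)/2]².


n(n+1)/2 = 10×11/2 = 55
Σk³ = 55² = 3025

Σk³ = 3025


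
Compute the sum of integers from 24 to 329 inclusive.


Σₖ₌24^329 k = Σₖ₌₁^329 k − Σₖ₌₁^23 k
= 329·330/2 − 23·24/2
= 54285 − 276 = 54009

Σk = 54009


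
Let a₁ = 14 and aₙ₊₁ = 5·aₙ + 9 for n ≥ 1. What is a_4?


Computing step by step:
a_1 = 14
a_2 = 79
a_3 = 404
a_4 = 2029


a_4 = 2029


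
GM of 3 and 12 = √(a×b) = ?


GM = √(3×12) = √36 = 6

GM = 6


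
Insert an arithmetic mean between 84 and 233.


AM = (84 + 233)/2 = 317/2 = 158.5

AM = 158.5


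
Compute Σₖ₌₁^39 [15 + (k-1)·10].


aₙ = 15 + (39-1)×10 = 395
Sₙ = n(a₁+aₙ)/2 = 39×(15+395)/2
= 39×410/2 = 7995

S_39 = 7995


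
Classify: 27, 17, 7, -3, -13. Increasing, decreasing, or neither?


Differences: -10, -10, -10, -10
All differences < 0 → strictly DECREASING

Monotonically decreasing


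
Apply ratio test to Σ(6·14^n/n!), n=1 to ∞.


aₙ = 6·14^n/n!
a_{n+1}/aₙ = 14^(n+1)/(n+1)! × n!/14^n  (constant 6 cancels)
= 14/(n+1)
L = lim(n→∞) 14/(n+1) = 0
L < 1 → series CONVERGES

Converges (ratio test: L = 0 < 1)


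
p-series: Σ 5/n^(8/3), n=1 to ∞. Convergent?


p-series test: Σ c/n^p converges if p > 1, diverges if p ≤ 1 (constant c > 0 doesn't affect convergence).
p = 8/3
8/3 > 1 → CONVERGES

Converges (p = 8/3 > 1)


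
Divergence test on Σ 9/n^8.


lim(n→∞) 9/n^8 = 0
lim aₙ = 0 → nth-term test is INCONCLUSIVE
(Need other tests; this is actually a convergent p-series with p=8 > 1)

Inconclusive (lim aₙ = 0; need another test)


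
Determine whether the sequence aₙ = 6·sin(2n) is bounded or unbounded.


For all n, -1 ≤ sin(2n) ≤ 1, so -6 ≤ 6·sin(2n) ≤ 6
Lower bound: -6, Upper bound: 6
The sequence IS bounded

Bounded (-6 ≤ aₙ ≤ 6)


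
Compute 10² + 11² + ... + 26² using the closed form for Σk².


Σₖ₌10^26 k² = Σₖ₌₁^26 k² − Σₖ₌₁^9 k²
= 26·27·53/6 − 9·10·19/6
= 6201 − 285 = 5916

Σk² = 5916


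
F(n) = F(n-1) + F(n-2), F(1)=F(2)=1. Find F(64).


Fibonacci sequence: 1, 1, 2, 3, 5, 8, 13, 21, 34, 55, 89, ...
F(64) = 10610209857723

F(64) = 10610209857723


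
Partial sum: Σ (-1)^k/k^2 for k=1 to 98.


S = -1 + 1/4 - 1/9 + 1/16 - 1/25 + 1/36 - 1/49 + 1/64 ± ...
= -0.8224
(Full series converges to -π²/12 ≈ -0.8225)

S_98 = -0.8224


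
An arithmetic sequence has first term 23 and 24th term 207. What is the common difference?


d = (aₙ - a₁)/(n-1)
= (207 - 23)/(24-1)
= 184/23 = 8

d = 8


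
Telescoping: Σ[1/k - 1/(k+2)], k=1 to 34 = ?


Telescoping with gap 2: two head and two tail terms survive.
= (1 + 1/2) - (1/35 + 1/36)
= 3/2 - 1/35 - 1/36 = 1819/1260

Sum = 1819/1260


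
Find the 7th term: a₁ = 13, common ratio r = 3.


aₙ = a₁·r^(n-1)
= 13×3^6
= 13×729
= 9477

a_7 = 9477


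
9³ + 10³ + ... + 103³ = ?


Σₖ₌9^103 k³ = [103·104/2]² − [8·9/2]²
= 28686736 − 1296 = 28685440

Σk³ = 28685440


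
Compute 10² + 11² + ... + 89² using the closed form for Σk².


Σₖ₌10^89 k² = Σₖ₌₁^89 k² − Σₖ₌₁^9 k²
= 89·90·179/6 − 9·10·19/6
= 238965 − 285 = 238680

Σk² = 238680


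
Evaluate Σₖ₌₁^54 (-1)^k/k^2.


S = -1 + 1/4 - 1/9 + 1/16 - 1/25 + 1/36 - 1/49 + 1/64 ± ...
= -0.8223
(Full series converges to -π²/12 ≈ -0.8225)

S_54 = -0.8223


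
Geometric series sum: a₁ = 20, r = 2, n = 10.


Sₙ = 20×(2^10 - 1)/(2 - 1)
= 20×(1024 - 1)/1
= 20×1023/1
= 20460

S_10 = 20460


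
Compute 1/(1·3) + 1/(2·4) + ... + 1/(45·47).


1/(k(k+2)) = (1/2)·(1/k - 1/(k+2)) (partial fractions)
Telescoping: Σ = (1/2)·(1 + 1/2 - 1/46 - 1/47) = 1575/2162

Sum = 1575/2162


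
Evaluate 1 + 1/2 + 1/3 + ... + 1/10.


H_10 = 1/1 + 1/2 + 1/3 + 1/4 + 1/5 + 1/6 + 1/7 + 1/8 + 1/9 + 1/10
= 7381/2520
≈ 2.929

H_10 = 7381/2520 ≈ 2.929


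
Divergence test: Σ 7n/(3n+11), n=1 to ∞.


lim(n→∞) 7n/(3n+11) = 7/3 = 7/3  (divide numerator and denominator by n)
lim aₙ = 7/3 ≠ 0 → series DIVERGES

Diverges (lim aₙ = 7/3 ≠ 0)


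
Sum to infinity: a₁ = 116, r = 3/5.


S∞ = a₁/(1-r) = 116/(1 - 3/5)
= 116/(2/5)
= 290

S∞ = 290


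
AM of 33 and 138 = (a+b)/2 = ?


AM = (33 + 138)/2 = 171/2 = 85.5

AM = 85.5


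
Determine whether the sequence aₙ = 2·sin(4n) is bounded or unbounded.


For all n, -1 ≤ sin(4n) ≤ 1, so -2 ≤ 2·sin(4n) ≤ 2
Lower bound: -2, Upper bound: 2
The sequence IS bounded

Bounded (-2 ≤ aₙ ≤ 2)


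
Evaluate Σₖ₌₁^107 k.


n(n+1)/2 = 107×108/2 = 11556/2 = 5778

Σk = 5778


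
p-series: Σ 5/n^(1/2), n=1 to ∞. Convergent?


p-series test: Σ c/n^p converges if p > 1, diverges if p ≤ 1 (constant c > 0 doesn't affect convergence).
p = 1/2
1/2 ≤ 1 → DIVERGES

Diverges (p = 1/2 ≤ 1)


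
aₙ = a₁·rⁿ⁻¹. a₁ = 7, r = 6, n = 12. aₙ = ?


aₙ = a₁·r^(n-1)
= 7×6^11
= 7×362797056
= 2539579392

a_12 = 2539579392


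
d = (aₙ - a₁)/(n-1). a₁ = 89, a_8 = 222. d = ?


d = (aₙ - a₁)/(n-1)
= (222 - 89)/(8-1)
= 133/7 = 19

d = 19


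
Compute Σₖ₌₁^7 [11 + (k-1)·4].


aₙ = 11 + (7-1)×4 = 35
Sₙ = n(a₁+aₙ)/2 = 7×(11+35)/2
= 7×46/2 = 161

S_7 = 161


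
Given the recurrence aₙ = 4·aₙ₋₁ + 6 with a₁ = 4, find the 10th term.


Computing step by step:
a_1 = 4
a_2 = 22
a_3 = 94
a_4 = 382
a_5 = 1534
a_6 = 6142
a_7 = 24574
a_8 = 98302
a_9 = 393214
a_10 = 1572862


a_10 = 1572862


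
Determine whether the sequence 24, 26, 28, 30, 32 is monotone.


Differences: 2, 2, 2, 2
All differences > 0 → strictly INCREASING

Monotonically increasing


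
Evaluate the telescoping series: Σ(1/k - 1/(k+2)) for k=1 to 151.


Telescoping with gap 2: two head and two tail terms survive.
= (1 + 1/2) - (1/152 + 1/153)
= 3/2 - 1/152 - 1/153 = 34579/23256

Sum = 34579/23256


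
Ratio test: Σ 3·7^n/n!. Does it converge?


aₙ = 3·7^n/n!
a_{n+1}/aₙ = 7^(n+1)/(n+1)! × n!/7^n  (constant 3 cancels)
= 7/(n+1)
L = lim(n→∞) 7/(n+1) = 0
L < 1 → series CONVERGES

Converges (ratio test: L = 0 < 1)


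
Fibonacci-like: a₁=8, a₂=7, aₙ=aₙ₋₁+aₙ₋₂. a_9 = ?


Computing iteratively: 8, 7, 15, 22, 37, 59, 96, 155, 251
a_9 = 251

a_9 = 251


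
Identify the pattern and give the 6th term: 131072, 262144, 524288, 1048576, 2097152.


Pattern: powers of 2: 2ⁿ
Terms: 131072, 262144, 524288, 1048576, 2097152
Next term = 4194304

Next term = 4194304


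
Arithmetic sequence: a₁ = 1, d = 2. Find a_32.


aₙ = a₁ + (n-1)d
= 1 + (32-1)×2
= 1 + 62
= 63

a_32 = 63


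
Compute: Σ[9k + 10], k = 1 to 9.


Σ(9k+10) = 9·Σk + 10·n
= 9·45 + 10·9
= 405 + 90 = 495

Σ = 495


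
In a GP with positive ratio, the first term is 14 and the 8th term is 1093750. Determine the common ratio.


r^(n-1) = aₙ/a₁
r^7 = 1093750/14 = 78125
r = 78125^(1/7)
= 5

r = 5


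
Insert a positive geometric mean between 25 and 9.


GM = √(25×9) = √225 = 15

GM = 15


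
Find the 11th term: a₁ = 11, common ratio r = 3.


aₙ = a₁·r^(n-1)
= 11×3^10
= 11×59049
= 649539

a_11 = 649539


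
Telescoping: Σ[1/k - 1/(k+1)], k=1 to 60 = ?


Telescoping: adjacent terms cancel.
= 1/1 - 1/61
= 1 - 1/61 = 60/61

Sum = 60/61


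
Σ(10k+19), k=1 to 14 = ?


Σ(10k+19) = 10·Σk + 19·n
= 10·105 + 19·14
= 1050 + 266 = 1316

Σ = 1316


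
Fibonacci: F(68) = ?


Fibonacci sequence: 1, 1, 2, 3, 5, 8, 13, 21, 34, 55, 89, ...
F(68) = 72723460248141

F(68) = 72723460248141


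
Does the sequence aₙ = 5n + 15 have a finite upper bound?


aₙ = 5n + 15 → as n→∞, aₙ→∞
No finite upper bound exists
The sequence is UNBOUNDED

Unbounded (aₙ → ∞ as n → ∞)


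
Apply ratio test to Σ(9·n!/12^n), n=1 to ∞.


aₙ = 9·n!/12^n
a_{n+1}/aₙ = (n+1)!/12^(n+1) × 12^n/n!  (constant 9 cancels)
= (n+1)/12
L = lim(n→∞) (n+1)/12 = ∞
L > 1 → series DIVERGES

Diverges (ratio test: L = ∞ > 1)


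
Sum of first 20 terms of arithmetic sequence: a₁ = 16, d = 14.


aₙ = 16 + (20-1)×14 = 282
Sₙ = n(a₁+aₙ)/2 = 20×(16+282)/2
= 20×298/2 = 2980

S_20 = 2980


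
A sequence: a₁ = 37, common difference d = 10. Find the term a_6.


aₙ = a₁ + (n-1)d
= 37 + (6-1)×10
= 37 + 50
= 87

a_6 = 87


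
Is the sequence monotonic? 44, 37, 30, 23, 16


Differences: -7, -7, -7, -7
All differences < 0 → strictly DECREASING

Monotonically decreasing


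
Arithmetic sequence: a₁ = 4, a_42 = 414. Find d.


d = (aₙ - a₁)/(n-1)
= (414 - 4)/(42-1)
= 410/41 = 10

d = 10


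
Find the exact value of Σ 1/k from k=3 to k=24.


Σₖ₌3^24 1/k = 1/3 + 1/4 + 1/5 + ... + 1/24
= 812400067/356948592
≈ 2.276

Sum = 812400067/356948592 ≈ 2.276


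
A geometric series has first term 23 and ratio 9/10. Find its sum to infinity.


S∞ = a₁/(1-r) = 23/(1 - 9/10)
= 23/(1/10)
= 230

S∞ = 230


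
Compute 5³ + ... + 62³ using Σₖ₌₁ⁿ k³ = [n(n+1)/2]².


Σₖ₌5^62 k³ = [62·63/2]² − [4·5/2]²
= 3814209 − 100 = 3814109

Σk³ = 3814109


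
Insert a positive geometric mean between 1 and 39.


GM = √(1×39) = √39 = 6.245

GM = 6.245


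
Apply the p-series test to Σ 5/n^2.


p-series test: Σ c/n^p converges if p > 1, diverges if p ≤ 1 (constant c > 0 doesn't affect convergence).
p = 2
2 > 1 → CONVERGES

Converges (p = 2 > 1)


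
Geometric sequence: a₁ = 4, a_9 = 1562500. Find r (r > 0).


r^(n-1) = aₙ/a₁
r^8 = 1562500/4 = 390625
r = 390625^(1/8)
= ±5; taking r > 0 gives r = 5

r = 5


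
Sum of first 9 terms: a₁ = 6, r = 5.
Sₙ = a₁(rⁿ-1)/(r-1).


Sₙ = 6×(5^9 - 1)/(5 - 1)
= 6×(1953125 - 1)/4
= 6×1953124/4
= 2929686

S_9 = 2929686


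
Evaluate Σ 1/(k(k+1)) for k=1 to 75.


1/(k(k+1)) = 1/k - 1/(k+1) (partial fractions)
Telescoping: Σ = 1 - 1/76 = 75/76

Sum = 75/76


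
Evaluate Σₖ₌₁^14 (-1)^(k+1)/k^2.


S = 1 - 1/4 + 1/9 - 1/16 + 1/25 - 1/36 + 1/49 - 1/64 ± ...
= 0.8201
(Full series converges to +π²/12 ≈ +0.8225)

S_14 = 0.8201


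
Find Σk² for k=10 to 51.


Σₖ₌10^51 k² = Σₖ₌₁^51 k² − Σₖ₌₁^9 k²
= 51·52·103/6 − 9·10·19/6
= 45526 − 285 = 45241

Σk² = 45241


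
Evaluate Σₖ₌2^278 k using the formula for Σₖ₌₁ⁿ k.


Σₖ₌2^278 k = Σₖ₌₁^278 k − Σₖ₌₁^1 k
= 278·279/2 − 1·2/2
= 38781 − 1 = 38780

Σk = 38780


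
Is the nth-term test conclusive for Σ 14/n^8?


lim(n→∞) 14/n^8 = 0
lim aₙ = 0 → nth-term test is INCONCLUSIVE
(Need other tests; this is actually a convergent p-series with p=8 > 1)

Inconclusive (lim aₙ = 0; need another test)


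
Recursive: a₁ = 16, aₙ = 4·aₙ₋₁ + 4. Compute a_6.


Computing step by step:
a_1 = 16
a_2 = 68
a_3 = 276
a_4 = 1108
a_5 = 4436
a_6 = 17748


a_6 = 17748


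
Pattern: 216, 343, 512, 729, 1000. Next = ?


Pattern: perfect cubes: n³
Terms: 216, 343, 512, 729, 1000
Next term = 1331

Next term = 1331


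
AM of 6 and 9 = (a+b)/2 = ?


AM = (6 + 9)/2 = 15/2 = 7.5

AM = 7.5


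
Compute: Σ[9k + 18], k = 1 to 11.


Σ(9k+18) = 9·Σk + 18·n
= 9·66 + 18·11
= 594 + 198 = 792

Σ = 792


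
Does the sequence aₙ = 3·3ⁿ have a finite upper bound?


aₙ = 3·3ⁿ → as n→∞, aₙ→∞ (since base 3 > 1)
No finite upper bound exists
The sequence is UNBOUNDED

Unbounded (aₙ → ∞ as n → ∞)


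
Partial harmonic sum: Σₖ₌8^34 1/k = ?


Σₖ₌8^34 1/k = 1/8 + 1/9 + 1/10 + ... + 1/34
= 20024215509829/13127595717600
≈ 1.5254

Sum = 20024215509829/13127595717600 ≈ 1.5254


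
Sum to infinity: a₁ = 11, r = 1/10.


S∞ = a₁/(1-r) = 11/(1 - 1/10)
= 11/(9/10)
= 110/9

S∞ = 110/9


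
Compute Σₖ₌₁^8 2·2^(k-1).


Sₙ = 2×(2^8 - 1)/(2 - 1)
= 2×(256 - 1)/1
= 2×255/1
= 510

S_8 = 510


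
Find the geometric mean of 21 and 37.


GM = √(21×37) = √777 = 27.8747

GM = 27.8747


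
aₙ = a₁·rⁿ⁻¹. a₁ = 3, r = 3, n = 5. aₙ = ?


aₙ = a₁·r^(n-1)
= 3×3^4
= 3×81
= 243

a_5 = 243


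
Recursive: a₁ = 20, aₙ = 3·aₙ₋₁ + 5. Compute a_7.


Computing step by step:
a_1 = 20
a_2 = 65
a_3 = 200
a_4 = 605
a_5 = 1820
a_6 = 5465
a_7 = 16400


a_7 = 16400


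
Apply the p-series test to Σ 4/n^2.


p-series test: Σ c/n^p converges if p > 1, diverges if p ≤ 1 (constant c > 0 doesn't affect convergence).
p = 2
2 > 1 → CONVERGES

Converges (p = 2 > 1)


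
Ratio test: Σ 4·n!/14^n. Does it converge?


aₙ = 4·n!/14^n
a_{n+1}/aₙ = (n+1)!/14^(n+1) × 14^n/n!  (constant 4 cancels)
= (n+1)/14
L = lim(n→∞) (n+1)/14 = ∞
L > 1 → series DIVERGES

Diverges (ratio test: L = ∞ > 1)


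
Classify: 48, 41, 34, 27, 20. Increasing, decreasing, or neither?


Differences: -7, -7, -7, -7
All differences < 0 → strictly DECREASING

Monotonically decreasing


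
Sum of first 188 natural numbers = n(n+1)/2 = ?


n(n+1)/2 = 188×189/2 = 35532/2 = 17766

Σk = 17766


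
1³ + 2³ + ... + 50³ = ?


n(n+1)/2 = 50×51/2 = 1275
Σk³ = 1275² = 1625625

Σk³ = 1625625


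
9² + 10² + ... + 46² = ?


Σₖ₌9^46 k² = Σₖ₌₁^46 k² − Σₖ₌₁^8 k²
= 46·47·93/6 − 8·9·17/6
= 33511 − 204 = 33307

Σk² = 33307


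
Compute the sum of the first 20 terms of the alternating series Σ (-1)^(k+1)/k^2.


S = 1 - 1/4 + 1/9 - 1/16 + 1/25 - 1/36 + 1/49 - 1/64 ± ...
= 0.8213
(Full series converges to +π²/12 ≈ +0.8225)

S_20 = 0.8213


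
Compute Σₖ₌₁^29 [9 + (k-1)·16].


aₙ = 9 + (29-1)×16 = 457
Sₙ = n(a₁+aₙ)/2 = 29×(9+457)/2
= 29×466/2 = 6757

S_29 = 6757


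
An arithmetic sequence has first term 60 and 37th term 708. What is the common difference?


d = (aₙ - a₁)/(n-1)
= (708 - 60)/(37-1)
= 648/36 = 18

d = 18


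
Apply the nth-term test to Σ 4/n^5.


lim(n→∞) 4/n^5 = 0
lim aₙ = 0 → nth-term test is INCONCLUSIVE
(Need other tests; this is actually a convergent p-series with p=5 > 1)

Inconclusive (lim aₙ = 0; need another test)


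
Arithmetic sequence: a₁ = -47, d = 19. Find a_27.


aₙ = a₁ + (n-1)d
= -47 + (27-1)×19
= -47 + 494
= 447

a_27 = 447


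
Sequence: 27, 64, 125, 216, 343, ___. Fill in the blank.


Pattern: perfect cubes: n³
Terms: 27, 64, 125, 216, 343
Next term = 512

Next term = 512


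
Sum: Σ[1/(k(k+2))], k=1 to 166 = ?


1/(k(k+2)) = (1/2)·(1/k - 1/(k+2)) (partial fractions)
Telescoping: Σ = (1/2)·(1 + 1/2 - 1/167 - 1/168) = 41749/56112

Sum = 41749/56112


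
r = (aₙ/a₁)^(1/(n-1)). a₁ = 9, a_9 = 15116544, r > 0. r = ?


r^(n-1) = aₙ/a₁
r^8 = 15116544/9 = 1679616
r = 1679616^(1/8)
= ±6; taking r > 0 gives r = 6

r = 6


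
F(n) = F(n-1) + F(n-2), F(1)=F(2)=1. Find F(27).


Fibonacci sequence: 1, 1, 2, 3, 5, 8, 13, 21, 34, 55, 89, ...
F(27) = 196418

F(27) = 196418


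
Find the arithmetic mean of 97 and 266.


AM = (97 + 266)/2 = 363/2 = 181.5

AM = 181.5


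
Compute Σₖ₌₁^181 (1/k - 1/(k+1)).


Telescoping: adjacent terms cancel.
= 1/1 - 1/182
= 1 - 1/182 = 181/182

Sum = 181/182


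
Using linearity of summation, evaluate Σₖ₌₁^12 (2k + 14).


Σ(2k+14) = 2·Σk + 14·n
= 2·78 + 14·12
= 156 + 168 = 324

Σ = 324


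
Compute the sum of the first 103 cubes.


n(n+1)/2 = 103×104/2 = 5356
Σk³ = 5356² = 28686736

Σk³ = 28686736


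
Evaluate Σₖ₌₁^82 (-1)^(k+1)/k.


S = 1 - 1/2 + 1/3 - 1/4 + 1/5 - 1/6 + 1/7 - 1/8 ± ...
= 0.6871
(Full series converges to +ln(2) ≈ +0.6931)

S_82 = 0.6871


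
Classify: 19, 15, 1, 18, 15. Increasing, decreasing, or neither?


Differences: -4, -14, 17, -3
Difference at position 3 is +17 (> 0) but position 1 is -4 (< 0) — sequence both rises and falls
→ NOT monotonic

Not monotonic


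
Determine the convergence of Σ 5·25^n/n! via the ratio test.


aₙ = 5·25^n/n!
a_{n+1}/aₙ = 25^(n+1)/(n+1)! × n!/25^n  (constant 5 cancels)
= 25/(n+1)
L = lim(n→∞) 25/(n+1) = 0
L < 1 → series CONVERGES

Converges (ratio test: L = 0 < 1)


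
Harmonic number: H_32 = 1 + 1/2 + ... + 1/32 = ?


H_32 = 1/1 + 1/2 + 1/3 + ... + 1/32
= 586061125622639/144403552893600
≈ 4.0585

H_32 = 586061125622639/144403552893600 ≈ 4.0585


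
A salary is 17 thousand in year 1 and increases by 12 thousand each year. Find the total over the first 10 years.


aₙ = 17 + (10-1)×12 = 125
Sₙ = n(a₁+aₙ)/2 = 10×(17+125)/2
= 10×142/2 = 710

S_10 = 710


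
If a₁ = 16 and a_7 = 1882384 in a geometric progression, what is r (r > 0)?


r^(n-1) = aₙ/a₁
r^6 = 1882384/16 = 117649
r = 117649^(1/6)
= ±7; taking r > 0 gives r = 7

r = 7


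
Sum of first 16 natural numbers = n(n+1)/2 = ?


n(n+1)/2 = 16×17/2 = 272/2 = 136

Σk = 136


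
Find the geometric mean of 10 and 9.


GM = √(10×9) = √90 = 9.4868

GM = 9.4868


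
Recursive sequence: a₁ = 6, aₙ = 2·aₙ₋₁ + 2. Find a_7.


Computing step by step:
a_1 = 6
a_2 = 14
a_3 = 30
a_4 = 62
a_5 = 126
a_6 = 254
a_7 = 510


a_7 = 510


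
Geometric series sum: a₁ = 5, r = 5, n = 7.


Sₙ = 5×(5^7 - 1)/(5 - 1)
= 5×(78125 - 1)/4
= 5×78124/4
= 97655

S_7 = 97655


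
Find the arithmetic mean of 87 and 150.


AM = (87 + 150)/2 = 237/2 = 118.5

AM = 118.5


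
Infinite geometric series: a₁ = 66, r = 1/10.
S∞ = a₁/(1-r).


S∞ = a₁/(1-r) = 66/(1 - 1/10)
= 66/(9/10)
= 220/3

S∞ = 220/3


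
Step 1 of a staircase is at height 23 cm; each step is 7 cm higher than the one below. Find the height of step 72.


aₙ = a₁ + (n-1)d
= 23 + (72-1)×7
= 23 + 497
= 520

a_72 = 520


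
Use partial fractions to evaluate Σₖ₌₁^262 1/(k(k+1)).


1/(k(k+1)) = 1/k - 1/(k+1) (partial fractions)
Telescoping: Σ = 1 - 1/263 = 262/263

Sum = 262/263


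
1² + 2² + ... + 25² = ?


n = 25
n(n+1)(2n+1)/6 = 25×26×51/6
= 33150/6 = 5525

Σk² = 5525


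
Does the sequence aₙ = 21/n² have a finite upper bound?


a₁ = 21, a₂ = 21/4, a₃ = 21/9, ...
0 < aₙ ≤ 21 for all n ≥ 1
The sequence IS bounded

Bounded (0 < aₙ ≤ 21)


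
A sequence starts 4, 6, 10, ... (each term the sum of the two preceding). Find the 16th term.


Computing iteratively: 4, 6, 10, 16, 26, 42, 68, 110, 178, 288, 466, 754, ...
a_16 = 5168

a_16 = 5168


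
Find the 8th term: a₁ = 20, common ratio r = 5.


aₙ = a₁·r^(n-1)
= 20×5^7
= 20×78125
= 1562500

a_8 = 1562500


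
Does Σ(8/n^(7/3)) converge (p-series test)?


p-series test: Σ c/n^p converges if p > 1, diverges if p ≤ 1 (constant c > 0 doesn't affect convergence).
p = 7/3
7/3 > 1 → CONVERGES

Converges (p = 7/3 > 1)


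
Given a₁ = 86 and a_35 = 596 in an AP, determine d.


d = (aₙ - a₁)/(n-1)
= (596 - 86)/(35-1)
= 510/34 = 15

d = 15


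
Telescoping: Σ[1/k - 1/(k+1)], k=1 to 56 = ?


Telescoping: adjacent terms cancel.
= 1/1 - 1/57
= 1 - 1/57 = 56/57

Sum = 56/57


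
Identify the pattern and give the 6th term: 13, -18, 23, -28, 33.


Pattern: alternating sign, magnitude arithmetic (d=5)
Terms: 13, -18, 23, -28, 33
Next term = -38

Next term = -38


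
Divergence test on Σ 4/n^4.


lim(n→∞) 4/n^4 = 0
lim aₙ = 0 → nth-term test is INCONCLUSIVE
(Need other tests; this is actually a convergent p-series with p=4 > 1)

Inconclusive (lim aₙ = 0; need another test)


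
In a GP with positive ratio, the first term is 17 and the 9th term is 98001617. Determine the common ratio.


r^(n-1) = aₙ/a₁
r^8 = 98001617/17 = 5764801
r = 5764801^(1/8)
= ±7; taking r > 0 gives r = 7

r = 7


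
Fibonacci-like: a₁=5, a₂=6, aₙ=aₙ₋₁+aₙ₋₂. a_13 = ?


Computing iteratively: 5, 6, 11, 17, 28, 45, 73, 118, 191, 309, 500, 809, ...
a_13 = 1309

a_13 = 1309


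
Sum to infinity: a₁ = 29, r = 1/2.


S∞ = a₁/(1-r) = 29/(1 - 1/2)
= 29/(1/2)
= 58

S∞ = 58


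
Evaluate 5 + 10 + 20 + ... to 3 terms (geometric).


Sₙ = 5×(2^3 - 1)/(2 - 1)
= 5×(8 - 1)/1
= 5×7/1
= 35

S_3 = 35


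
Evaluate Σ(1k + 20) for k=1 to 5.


Σ(1k+20) = 1·Σk + 20·n
= 1·15 + 20·5
= 15 + 100 = 115

Σ = 115


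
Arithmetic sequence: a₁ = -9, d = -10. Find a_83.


aₙ = a₁ + (n-1)d
= -9 + (83-1)×-10
= -9 - 820
= -829

a_83 = -829


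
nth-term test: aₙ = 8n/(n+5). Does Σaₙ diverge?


lim(n→∞) 8n/(n+5) = 8/1 = 8  (divide numerator and denominator by n)
lim aₙ = 8 ≠ 0 → series DIVERGES

Diverges (lim aₙ = 8 ≠ 0)


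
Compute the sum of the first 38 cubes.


n(n+1)/2 = 38×39/2 = 741
Σk³ = 741² = 549081

Σk³ = 549081


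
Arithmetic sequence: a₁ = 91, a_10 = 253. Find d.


d = (aₙ - a₁)/(n-1)
= (253 - 91)/(10-1)
= 162/9 = 18

d = 18


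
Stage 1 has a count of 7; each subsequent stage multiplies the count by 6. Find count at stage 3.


aₙ = a₁·r^(n-1)
= 7×6^2
= 7×36
= 252

a_3 = 252


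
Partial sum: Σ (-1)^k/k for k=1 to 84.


S = -1 + 1/2 - 1/3 + 1/4 - 1/5 + 1/6 - 1/7 + 1/8 ± ...
= -0.6872
(Full series converges to -ln(2) ≈ -0.6931)

S_84 = -0.6872


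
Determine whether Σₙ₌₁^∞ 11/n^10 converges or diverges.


p-series test: Σ c/n^p converges if p > 1, diverges if p ≤ 1 (constant c > 0 doesn't affect convergence).
p = 10
10 > 1 → CONVERGES

Converges (p = 10 > 1)


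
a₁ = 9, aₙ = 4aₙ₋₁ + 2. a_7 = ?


Computing step by step:
a_1 = 9
a_2 = 38
a_3 = 154
a_4 = 618
a_5 = 2474
a_6 = 9898
a_7 = 39594


a_7 = 39594


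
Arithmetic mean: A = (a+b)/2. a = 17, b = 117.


AM = (17 + 117)/2 = 134/2 = 67

AM = 67


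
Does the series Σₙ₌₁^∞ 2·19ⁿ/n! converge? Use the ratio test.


aₙ = 2·19^n/n!
a_{n+1}/aₙ = 19^(n+1)/(n+1)! × n!/19^n  (constant 2 cancels)
= 19/(n+1)
L = lim(n→∞) 19/(n+1) = 0
L < 1 → series CONVERGES

Converges (ratio test: L = 0 < 1)


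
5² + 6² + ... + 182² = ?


Σₖ₌5^182 k² = Σₖ₌₁^182 k² − Σₖ₌₁^4 k²
= 182·183·365/6 − 4·5·9/6
= 2026115 − 30 = 2026085

Σk² = 2026085


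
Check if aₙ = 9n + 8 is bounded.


aₙ = 9n + 8 → as n→∞, aₙ→∞
No finite upper bound exists
The sequence is UNBOUNDED

Unbounded (aₙ → ∞ as n → ∞)


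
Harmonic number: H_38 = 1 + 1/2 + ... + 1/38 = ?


H_38 = 1/1 + 1/2 + 1/3 + ... + 1/38
= 2053580969474233/485721041551200
≈ 4.2279

H_38 = 2053580969474233/485721041551200 ≈ 4.2279


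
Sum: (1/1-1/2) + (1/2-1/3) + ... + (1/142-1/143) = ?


Telescoping: adjacent terms cancel.
= 1/1 - 1/143
= 1 - 1/143 = 142/143

Sum = 142/143


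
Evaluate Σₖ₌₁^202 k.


n(n+1)/2 = 202×203/2 = 41006/2 = 20503

Σk = 20503


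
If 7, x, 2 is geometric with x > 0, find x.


GM = √(7×2) = √14 = 3.7417

GM = 3.7417


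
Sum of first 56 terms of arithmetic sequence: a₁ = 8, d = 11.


aₙ = 8 + (56-1)×11 = 613
Sₙ = n(a₁+aₙ)/2 = 56×(8+613)/2
= 56×621/2 = 17388

S_56 = 17388


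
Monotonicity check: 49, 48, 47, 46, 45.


Differences: -1, -1, -1, -1
All differences < 0 → strictly DECREASING

Monotonically decreasing


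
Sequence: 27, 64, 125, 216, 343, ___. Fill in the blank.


Pattern: perfect cubes: n³
Terms: 27, 64, 125, 216, 343
Next term = 512

Next term = 512


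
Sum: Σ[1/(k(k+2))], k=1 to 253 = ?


1/(k(k+2)) = (1/2)·(1/k - 1/(k+2)) (partial fractions)
Telescoping: Σ = (1/2)·(1 + 1/2 - 1/254 - 1/255) = 48323/64770

Sum = 48323/64770


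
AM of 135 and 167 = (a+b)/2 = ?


AM = (135 + 167)/2 = 302/2 = 151

AM = 151


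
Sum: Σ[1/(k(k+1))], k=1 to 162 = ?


1/(k(k+1)) = 1/k - 1/(k+1) (partial fractions)
Telescoping: Σ = 1 - 1/163 = 162/163

Sum = 162/163


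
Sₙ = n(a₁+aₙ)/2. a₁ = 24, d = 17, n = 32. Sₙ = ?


aₙ = 24 + (32-1)×17 = 551
Sₙ = n(a₁+aₙ)/2 = 32×(24+551)/2
= 32×575/2 = 9200

S_32 = 9200


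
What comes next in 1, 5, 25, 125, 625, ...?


Pattern: geometric (r=5)
Terms: 1, 5, 25, 125, 625
Next term = 3125

Next term = 3125


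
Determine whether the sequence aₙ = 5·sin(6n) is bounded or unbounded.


For all n, -1 ≤ sin(6n) ≤ 1, so -5 ≤ 5·sin(6n) ≤ 5
Lower bound: -5, Upper bound: 5
The sequence IS bounded

Bounded (-5 ≤ aₙ ≤ 5)


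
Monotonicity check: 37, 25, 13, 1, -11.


Differences: -12, -12, -12, -12
All differences < 0 → strictly DECREASING

Monotonically decreasing


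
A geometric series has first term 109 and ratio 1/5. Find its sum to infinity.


S∞ = a₁/(1-r) = 109/(1 - 1/5)
= 109/(4/5)
= 545/4

S∞ = 545/4


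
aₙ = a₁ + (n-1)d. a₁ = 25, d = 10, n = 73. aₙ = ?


aₙ = a₁ + (n-1)d
= 25 + (73-1)×10
= 25 + 720
= 745

a_73 = 745


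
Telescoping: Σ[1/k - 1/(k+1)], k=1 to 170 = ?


Telescoping: adjacent terms cancel.
= 1/1 - 1/171
= 1 - 1/171 = 170/171

Sum = 170/171


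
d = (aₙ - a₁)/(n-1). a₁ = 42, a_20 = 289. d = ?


d = (aₙ - a₁)/(n-1)
= (289 - 42)/(20-1)
= 247/19 = 13

d = 13


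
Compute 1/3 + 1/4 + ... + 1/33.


Σₖ₌3^33 1/k = 1/3 + 1/4 + 1/5 + ... + 1/33
= 33984696501949/13127595717600
≈ 2.5888

Sum = 33984696501949/13127595717600 ≈ 2.5888


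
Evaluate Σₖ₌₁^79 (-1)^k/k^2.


S = -1 + 1/4 - 1/9 + 1/16 - 1/25 + 1/36 - 1/49 + 1/64 ± ...
= -0.8225
(Full series converges to -π²/12 ≈ -0.8225)

S_79 = -0.8225


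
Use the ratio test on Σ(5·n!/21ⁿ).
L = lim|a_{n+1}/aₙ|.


aₙ = 5·n!/21^n
a_{n+1}/aₙ = (n+1)!/21^(n+1) × 21^n/n!  (constant 5 cancels)
= (n+1)/21
L = lim(n→∞) (n+1)/21 = ∞
L > 1 → series DIVERGES

Diverges (ratio test: L = ∞ > 1)


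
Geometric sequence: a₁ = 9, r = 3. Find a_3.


aₙ = a₁·r^(n-1)
= 9×3^2
= 9×9
= 81

a_3 = 81


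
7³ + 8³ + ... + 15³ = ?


Σₖ₌7^15 k³ = [15·16/2]² − [6·7/2]²
= 14400 − 441 = 13959

Σk³ = 13959


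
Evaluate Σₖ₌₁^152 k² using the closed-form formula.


n = 152
n(n+1)(2n+1)/6 = 152×153×305/6
= 7093080/6 = 1182180

Σk² = 1182180


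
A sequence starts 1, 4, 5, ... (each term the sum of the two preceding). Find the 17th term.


Computing iteratively: 1, 4, 5, 9, 14, 23, 37, 60, 97, 157, 254, 411, ...
a_17 = 4558

a_17 = 4558


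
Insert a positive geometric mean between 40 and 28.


GM = √(40×28) = √1120 = 33.4664

GM = 33.4664


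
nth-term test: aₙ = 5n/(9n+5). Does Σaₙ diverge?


lim(n→∞) 5n/(9n+5) = 5/9 = 5/9  (divide numerator and denominator by n)
lim aₙ = 5/9 ≠ 0 → series DIVERGES

Diverges (lim aₙ = 5/9 ≠ 0)


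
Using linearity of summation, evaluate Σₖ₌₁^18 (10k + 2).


Σ(10k+2) = 10·Σk + 2·n
= 10·171 + 2·18
= 1710 + 36 = 1746

Σ = 1746


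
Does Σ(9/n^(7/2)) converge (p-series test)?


p-series test: Σ c/n^p converges if p > 1, diverges if p ≤ 1 (constant c > 0 doesn't affect convergence).
p = 7/2
7/2 > 1 → CONVERGES

Converges (p = 7/2 > 1)


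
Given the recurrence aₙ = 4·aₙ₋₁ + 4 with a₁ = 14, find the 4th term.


Computing step by step:
a_1 = 14
a_2 = 60
a_3 = 244
a_4 = 980


a_4 = 980


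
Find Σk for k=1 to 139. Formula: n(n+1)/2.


n(n+1)/2 = 139×140/2 = 19460/2 = 9730

Σk = 9730


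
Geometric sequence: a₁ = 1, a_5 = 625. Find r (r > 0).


r^(n-1) = aₙ/a₁
r^4 = 625/1 = 625
r = 625^(1/4)
= ±5; taking r > 0 gives r = 5

r = 5


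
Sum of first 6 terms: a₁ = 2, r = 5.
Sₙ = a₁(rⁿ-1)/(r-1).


Sₙ = 2×(5^6 - 1)/(5 - 1)
= 2×(15625 - 1)/4
= 2×15624/4
= 7812

S_6 = 7812


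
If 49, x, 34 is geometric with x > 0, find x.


GM = √(49×34) = √1666 = 40.8167

GM = 40.8167


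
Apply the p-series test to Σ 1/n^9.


p-series test: Σ c/n^p converges if p > 1, diverges if p ≤ 1 (constant c > 0 doesn't affect convergence).
p = 9
9 > 1 → CONVERGES

Converges (p = 9 > 1)


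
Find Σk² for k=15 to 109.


Σₖ₌15^109 k² = Σₖ₌₁^109 k² − Σₖ₌₁^14 k²
= 109·110·219/6 − 14·15·29/6
= 437635 − 1015 = 436620

Σk² = 436620


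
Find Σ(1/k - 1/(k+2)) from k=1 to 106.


Telescoping with gap 2: two head and two tail terms survive.
= (1 + 1/2) - (1/107 + 1/108)
= 3/2 - 1/107 - 1/108 = 17119/11556

Sum = 17119/11556


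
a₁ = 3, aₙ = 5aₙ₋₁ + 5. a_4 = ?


Computing step by step:
a_1 = 3
a_2 = 20
a_3 = 105
a_4 = 530


a_4 = 530


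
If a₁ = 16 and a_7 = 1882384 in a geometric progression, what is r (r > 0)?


r^(n-1) = aₙ/a₁
r^6 = 1882384/16 = 117649
r = 117649^(1/6)
= ±7; taking r > 0 gives r = 7

r = 7


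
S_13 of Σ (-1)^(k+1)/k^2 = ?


S = 1 - 1/4 + 1/9 - 1/16 + 1/25 - 1/36 + 1/49 - 1/64 ± ...
= 0.8252
(Full series converges to +π²/12 ≈ +0.8225)

S_13 = 0.8252


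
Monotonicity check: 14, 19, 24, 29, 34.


Differences: 5, 5, 5, 5
All differences > 0 → strictly INCREASING

Monotonically increasing


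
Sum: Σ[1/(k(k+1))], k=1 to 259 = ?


1/(k(k+1)) = 1/k - 1/(k+1) (partial fractions)
Telescoping: Σ = 1 - 1/260 = 259/260

Sum = 259/260


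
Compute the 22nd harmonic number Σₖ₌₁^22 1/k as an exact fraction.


H_22 = 1/1 + 1/2 + 1/3 + ... + 1/22
= 19093197/5173168
≈ 3.6908

H_22 = 19093197/5173168 ≈ 3.6908


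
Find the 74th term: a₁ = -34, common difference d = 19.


aₙ = a₁ + (n-1)d
= -34 + (74-1)×19
= -34 + 1387
= 1353

a_74 = 1353


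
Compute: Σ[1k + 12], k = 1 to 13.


Σ(1k+12) = 1·Σk + 12·n
= 1·91 + 12·13
= 91 + 156 = 247

Σ = 247


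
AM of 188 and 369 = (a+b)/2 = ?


AM = (188 + 369)/2 = 557/2 = 278.5

AM = 278.5


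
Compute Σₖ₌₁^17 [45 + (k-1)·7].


aₙ = 45 + (17-1)×7 = 157
Sₙ = n(a₁+aₙ)/2 = 17×(45+157)/2
= 17×202/2 = 1717

S_17 = 1717


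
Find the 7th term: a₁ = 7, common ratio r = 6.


aₙ = a₁·r^(n-1)
= 7×6^6
= 7×46656
= 326592

a_7 = 326592


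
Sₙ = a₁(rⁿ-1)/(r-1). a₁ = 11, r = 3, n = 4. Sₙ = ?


Sₙ = 11×(3^4 - 1)/(3 - 1)
= 11×(81 - 1)/2
= 11×80/2
= 440

S_4 = 440


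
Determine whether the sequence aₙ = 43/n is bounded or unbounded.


a₁ = 43, a₂ = 43/2, a₃ = 43/3, ...
0 < aₙ ≤ 43 for all n ≥ 1
Lower bound: 0, Upper bound: 43
The sequence IS bounded

Bounded (0 < aₙ ≤ 43)


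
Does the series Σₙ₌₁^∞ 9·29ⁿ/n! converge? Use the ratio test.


aₙ = 9·29^n/n!
a_{n+1}/aₙ = 29^(n+1)/(n+1)! × n!/29^n  (constant 9 cancels)
= 29/(n+1)
L = lim(n→∞) 29/(n+1) = 0
L < 1 → series CONVERGES

Converges (ratio test: L = 0 < 1)


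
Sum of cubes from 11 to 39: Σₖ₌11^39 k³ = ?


Σₖ₌11^39 k³ = [39·40/2]² − [10·11/2]²
= 608400 − 3025 = 605375

Σk³ = 605375


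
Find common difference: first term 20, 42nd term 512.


d = (aₙ - a₁)/(n-1)
= (512 - 20)/(42-1)
= 492/41 = 12

d = 12


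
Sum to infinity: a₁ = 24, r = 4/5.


S∞ = a₁/(1-r) = 24/(1 - 4/5)
= 24/(1/5)
= 120

S∞ = 120


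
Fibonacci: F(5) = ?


Fibonacci sequence: 1, 1, 2, 3, 5
F(5) = 5

F(5) = 5


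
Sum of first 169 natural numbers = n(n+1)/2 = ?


n(n+1)/2 = 169×170/2 = 28730/2 = 14365

Σk = 14365


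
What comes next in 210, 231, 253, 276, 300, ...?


Pattern: triangular numbers: n(n+1)/2
Terms: 210, 231, 253, 276, 300
Next term = 325

Next term = 325


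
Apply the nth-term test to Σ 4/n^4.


lim(n→∞) 4/n^4 = 0
lim aₙ = 0 → nth-term test is INCONCLUSIVE
(Need other tests; this is actually a convergent p-series with p=4 > 1)

Inconclusive (lim aₙ = 0; need another test)


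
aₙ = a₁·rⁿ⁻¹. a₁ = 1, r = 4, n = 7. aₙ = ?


aₙ = a₁·r^(n-1)
= 1×4^6
= 1×4096
= 4096

a_7 = 4096


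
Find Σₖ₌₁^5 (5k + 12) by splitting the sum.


Σ(5k+12) = 5·Σk + 12·n
= 5·15 + 12·5
= 75 + 60 = 135

Σ = 135


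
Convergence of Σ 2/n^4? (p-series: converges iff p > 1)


p-series test: Σ c/n^p converges if p > 1, diverges if p ≤ 1 (constant c > 0 doesn't affect convergence).
p = 4
4 > 1 → CONVERGES

Converges (p = 4 > 1)


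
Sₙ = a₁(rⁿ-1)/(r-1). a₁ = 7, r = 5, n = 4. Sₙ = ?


Sₙ = 7×(5^4 - 1)/(5 - 1)
= 7×(625 - 1)/4
= 7×624/4
= 1092

S_4 = 1092


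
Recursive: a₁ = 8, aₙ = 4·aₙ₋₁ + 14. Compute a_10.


Computing step by step:
a_1 = 8
a_2 = 46
a_3 = 198
a_4 = 806
a_5 = 3238
a_6 = 12966
a_7 = 51878
a_8 = 207526
a_9 = 830118
a_10 = 3320486


a_10 = 3320486


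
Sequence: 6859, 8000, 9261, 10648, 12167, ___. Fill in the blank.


Pattern: perfect cubes: n³
Terms: 6859, 8000, 9261, 10648, 12167
Next term = 13824

Next term = 13824


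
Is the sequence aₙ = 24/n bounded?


a₁ = 24, a₂ = 24/2, a₃ = 24/3, ...
0 < aₙ ≤ 24 for all n ≥ 1
Lower bound: 0, Upper bound: 24
The sequence IS bounded

Bounded (0 < aₙ ≤ 24)


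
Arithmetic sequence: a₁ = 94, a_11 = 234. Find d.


d = (aₙ - a₁)/(n-1)
= (234 - 94)/(11-1)
= 140/10 = 14

d = 14


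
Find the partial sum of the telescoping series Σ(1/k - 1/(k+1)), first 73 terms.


Telescoping: adjacent terms cancel.
= 1/1 - 1/74
= 1 - 1/74 = 73/74

Sum = 73/74


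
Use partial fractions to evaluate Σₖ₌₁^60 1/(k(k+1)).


1/(k(k+1)) = 1/k - 1/(k+1) (partial fractions)
Telescoping: Σ = 1 - 1/61 = 60/61

Sum = 60/61


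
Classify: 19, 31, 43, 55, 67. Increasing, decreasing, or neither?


Differences: 12, 12, 12, 12
All differences > 0 → strictly INCREASING

Monotonically increasing


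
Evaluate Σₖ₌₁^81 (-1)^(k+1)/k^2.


S = 1 - 1/4 + 1/9 - 1/16 + 1/25 - 1/36 + 1/49 - 1/64 ± ...
= 0.8225
(Full series converges to +π²/12 ≈ +0.8225)

S_81 = 0.8225


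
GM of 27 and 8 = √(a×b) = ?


GM = √(27×8) = √216 = 14.6969

GM = 14.6969


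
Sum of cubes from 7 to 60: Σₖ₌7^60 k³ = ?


Σₖ₌7^60 k³ = [60·61/2]² − [6·7/2]²
= 3348900 − 441 = 3348459

Σk³ = 3348459


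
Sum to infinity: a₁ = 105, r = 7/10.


S∞ = a₁/(1-r) = 105/(1 - 7/10)
= 105/(3/10)
= 350

S∞ = 350


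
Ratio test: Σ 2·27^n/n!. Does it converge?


aₙ = 2·27^n/n!
a_{n+1}/aₙ = 27^(n+1)/(n+1)! × n!/27^n  (constant 2 cancels)
= 27/(n+1)
L = lim(n→∞) 27/(n+1) = 0
L < 1 → series CONVERGES

Converges (ratio test: L = 0 < 1)


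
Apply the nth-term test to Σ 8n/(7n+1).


lim(n→∞) 8n/(7n+1) = 8/7 = 8/7  (divide numerator and denominator by n)
lim aₙ = 8/7 ≠ 0 → series DIVERGES

Diverges (lim aₙ = 8/7 ≠ 0)


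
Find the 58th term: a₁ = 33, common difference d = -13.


aₙ = a₁ + (n-1)d
= 33 + (58-1)×-13
= 33 - 741
= -708

a_58 = -708


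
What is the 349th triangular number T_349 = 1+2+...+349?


n(n+1)/2 = 349×350/2 = 122150/2 = 61075

Σk = 61075


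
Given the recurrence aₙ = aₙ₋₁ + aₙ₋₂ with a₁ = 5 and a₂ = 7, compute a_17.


Computing iteratively: 5, 7, 12, 19, 31, 50, 81, 131, 212, 343, 555, 898, ...
a_17 = 9959

a_17 = 9959


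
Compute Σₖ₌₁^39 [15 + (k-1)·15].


aₙ = 15 + (39-1)×15 = 585
Sₙ = n(a₁+aₙ)/2 = 39×(15+585)/2
= 39×600/2 = 11700

S_39 = 11700


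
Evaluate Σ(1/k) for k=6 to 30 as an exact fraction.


Σₖ₌6^30 1/k = 1/6 + 1/7 + 1/8 + ... + 1/30
= 3986594995087/2329089562800
≈ 1.7117

Sum = 3986594995087/2329089562800 ≈ 1.7117


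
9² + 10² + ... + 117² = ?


Σₖ₌9^117 k² = Σₖ₌₁^117 k² − Σₖ₌₁^8 k²
= 117·118·235/6 − 8·9·17/6
= 540735 − 204 = 540531

Σk² = 540531


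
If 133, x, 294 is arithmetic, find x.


AM = (133 + 294)/2 = 427/2 = 213.5

AM = 213.5


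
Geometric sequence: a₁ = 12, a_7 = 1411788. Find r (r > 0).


r^(n-1) = aₙ/a₁
r^6 = 1411788/12 = 117649
r = 117649^(1/6)
= ±7; taking r > 0 gives r = 7

r = 7


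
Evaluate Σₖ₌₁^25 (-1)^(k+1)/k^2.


S = 1 - 1/4 + 1/9 - 1/16 + 1/25 - 1/36 + 1/49 - 1/64 ± ...
= 0.8232
(Full series converges to +π²/12 ≈ +0.8225)

S_25 = 0.8232


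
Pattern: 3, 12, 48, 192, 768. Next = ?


Pattern: geometric (r=4)
Terms: 3, 12, 48, 192, 768
Next term = 3072

Next term = 3072
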